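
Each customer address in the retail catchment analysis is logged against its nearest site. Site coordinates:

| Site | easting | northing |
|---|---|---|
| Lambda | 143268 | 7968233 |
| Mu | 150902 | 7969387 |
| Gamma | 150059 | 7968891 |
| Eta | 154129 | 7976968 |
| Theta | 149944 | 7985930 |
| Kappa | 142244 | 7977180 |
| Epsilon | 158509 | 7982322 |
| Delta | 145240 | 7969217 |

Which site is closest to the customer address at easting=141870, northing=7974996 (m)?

Kappa

Squared distances to each site:
Lambda: 47692573.000; Mu: 113037905.000; Gamma: 104330746.000; Eta: 154171865.000; Theta: 184741832.000; Kappa: 4909732.000; Epsilon: 330526597.000; Delta: 44753741.000.
Minimum at Kappa.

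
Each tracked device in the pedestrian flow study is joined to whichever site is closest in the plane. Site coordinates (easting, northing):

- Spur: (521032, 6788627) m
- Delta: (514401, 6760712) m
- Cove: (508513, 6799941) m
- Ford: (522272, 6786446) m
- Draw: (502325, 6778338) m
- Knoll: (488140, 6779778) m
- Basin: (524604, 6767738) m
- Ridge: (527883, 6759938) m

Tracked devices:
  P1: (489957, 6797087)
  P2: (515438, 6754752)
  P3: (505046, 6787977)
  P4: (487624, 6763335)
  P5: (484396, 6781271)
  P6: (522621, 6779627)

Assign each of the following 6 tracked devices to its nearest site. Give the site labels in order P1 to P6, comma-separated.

Knoll, Delta, Draw, Knoll, Knoll, Ford

P1 → Knoll (d²=302902970.00)
P2 → Delta (d²=36596969.00)
P3 → Draw (d²=100314162.00)
P4 → Knoll (d²=270638505.00)
P5 → Knoll (d²=16246585.00)
P6 → Ford (d²=46620562.00)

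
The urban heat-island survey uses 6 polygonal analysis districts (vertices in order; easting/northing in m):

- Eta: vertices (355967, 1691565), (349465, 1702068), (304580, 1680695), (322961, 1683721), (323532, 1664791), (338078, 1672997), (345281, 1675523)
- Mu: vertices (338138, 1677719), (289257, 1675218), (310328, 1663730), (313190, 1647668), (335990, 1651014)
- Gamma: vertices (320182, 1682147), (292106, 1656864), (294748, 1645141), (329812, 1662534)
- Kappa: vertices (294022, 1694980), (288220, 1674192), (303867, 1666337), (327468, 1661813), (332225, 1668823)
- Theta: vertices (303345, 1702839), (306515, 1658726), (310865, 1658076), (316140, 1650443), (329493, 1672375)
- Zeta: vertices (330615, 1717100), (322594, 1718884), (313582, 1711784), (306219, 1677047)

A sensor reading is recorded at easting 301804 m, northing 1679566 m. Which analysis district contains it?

Cast a ray rightward from (301804, 1679566). For each polygon, the edges (by vertex number in listed order) whose endpoints lie on opposite sides of northing = 1679566, where each meets that height, and whether that is right or left of the point:
Eta: 4–5 at easting≈323086.3 (right), 7–1 at easting≈347974.1 (right) → 2 crossings.
Mu: no edge straddles that height → 0 crossings.
Gamma: 1–2 at easting≈317315.9 (right), 4–1 at easting≈321449.3 (right) → 2 crossings.
Kappa: 1–2 at easting≈289719.9 (left), 5–1 at easting≈316534.6 (right) → 1 crossing.
Theta: 1–2 at easting≈305017.4 (right), 5–1 at easting≈323320.8 (right) → 2 crossings.
Zeta: 3–4 at easting≈306752.9 (right), 4–1 at easting≈307753.3 (right) → 2 crossings.
Only Kappa has an odd count, so the point is inside Kappa.

Kappa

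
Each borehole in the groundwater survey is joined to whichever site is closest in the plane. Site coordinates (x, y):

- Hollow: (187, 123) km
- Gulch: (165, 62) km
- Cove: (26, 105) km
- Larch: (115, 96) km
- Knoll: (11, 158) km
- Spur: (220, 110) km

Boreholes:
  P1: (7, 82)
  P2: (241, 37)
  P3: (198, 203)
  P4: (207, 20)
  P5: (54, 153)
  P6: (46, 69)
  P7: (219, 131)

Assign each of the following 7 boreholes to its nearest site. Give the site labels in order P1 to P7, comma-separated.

Cove, Spur, Hollow, Gulch, Knoll, Cove, Spur

P1 → Cove (d²=890.00)
P2 → Spur (d²=5770.00)
P3 → Hollow (d²=6521.00)
P4 → Gulch (d²=3528.00)
P5 → Knoll (d²=1874.00)
P6 → Cove (d²=1696.00)
P7 → Spur (d²=442.00)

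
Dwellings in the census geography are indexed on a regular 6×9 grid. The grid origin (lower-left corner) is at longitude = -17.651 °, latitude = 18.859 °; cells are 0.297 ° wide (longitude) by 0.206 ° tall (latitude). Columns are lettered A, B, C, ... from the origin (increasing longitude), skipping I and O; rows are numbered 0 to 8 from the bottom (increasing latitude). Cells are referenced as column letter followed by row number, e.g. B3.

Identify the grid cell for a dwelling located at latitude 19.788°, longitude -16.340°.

Column index: ⌊(-16.340 − -17.651) / 0.297⌋ = ⌊4.414⌋ = 4 → column E
Row offset from origin: ⌊(19.788 − 18.859) / 0.206⌋ = ⌊4.510⌋ = 4 → row 4

E4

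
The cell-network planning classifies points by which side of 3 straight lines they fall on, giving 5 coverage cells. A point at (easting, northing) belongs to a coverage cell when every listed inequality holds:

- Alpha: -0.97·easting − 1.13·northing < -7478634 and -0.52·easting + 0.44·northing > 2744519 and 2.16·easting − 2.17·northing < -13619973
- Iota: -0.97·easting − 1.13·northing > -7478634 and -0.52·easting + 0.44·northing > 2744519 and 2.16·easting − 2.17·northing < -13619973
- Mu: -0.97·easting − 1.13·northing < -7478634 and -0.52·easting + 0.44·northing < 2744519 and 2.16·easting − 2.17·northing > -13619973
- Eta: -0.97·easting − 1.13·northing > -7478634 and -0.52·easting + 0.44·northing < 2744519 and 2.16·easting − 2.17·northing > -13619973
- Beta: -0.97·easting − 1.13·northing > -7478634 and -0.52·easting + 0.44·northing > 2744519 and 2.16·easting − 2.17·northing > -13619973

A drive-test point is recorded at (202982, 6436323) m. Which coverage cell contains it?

Eta

-0.97·202982 − 1.13·6436323 = -7469937.530, which is > -7478634
-0.52·202982 + 0.44·6436323 = 2726431.480, which is < 2744519
2.16·202982 − 2.17·6436323 = -13528379.790, which is > -13619973
This sign pattern matches Eta.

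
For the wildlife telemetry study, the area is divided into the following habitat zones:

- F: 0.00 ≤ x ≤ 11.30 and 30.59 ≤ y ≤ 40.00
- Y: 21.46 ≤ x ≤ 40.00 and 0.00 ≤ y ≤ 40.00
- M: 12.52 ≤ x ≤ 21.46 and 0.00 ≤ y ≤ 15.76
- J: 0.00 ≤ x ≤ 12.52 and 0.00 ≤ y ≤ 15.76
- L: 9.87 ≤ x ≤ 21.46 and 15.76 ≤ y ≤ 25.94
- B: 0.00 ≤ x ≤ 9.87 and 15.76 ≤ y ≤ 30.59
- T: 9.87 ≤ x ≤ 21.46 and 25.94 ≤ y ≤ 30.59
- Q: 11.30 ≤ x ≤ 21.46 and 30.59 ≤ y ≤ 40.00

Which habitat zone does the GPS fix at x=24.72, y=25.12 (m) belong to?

The point has x = 24.72 and y = 25.12.
Only Y satisfies 21.46 ≤ x ≤ 40.00 and 0.00 ≤ y ≤ 40.00.

Y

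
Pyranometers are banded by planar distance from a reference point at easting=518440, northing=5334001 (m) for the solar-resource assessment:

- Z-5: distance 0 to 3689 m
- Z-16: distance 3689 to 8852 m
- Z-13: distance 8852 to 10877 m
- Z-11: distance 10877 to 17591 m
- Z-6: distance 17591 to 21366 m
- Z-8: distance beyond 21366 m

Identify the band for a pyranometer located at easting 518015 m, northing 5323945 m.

Z-13

Distance = √((518015−518440)² + (5323945−5334001)²) = √(180625.000 + 101123136.000) = 10064.977 m.
8852 ≤ 10064.977 < 10877 → Z-13.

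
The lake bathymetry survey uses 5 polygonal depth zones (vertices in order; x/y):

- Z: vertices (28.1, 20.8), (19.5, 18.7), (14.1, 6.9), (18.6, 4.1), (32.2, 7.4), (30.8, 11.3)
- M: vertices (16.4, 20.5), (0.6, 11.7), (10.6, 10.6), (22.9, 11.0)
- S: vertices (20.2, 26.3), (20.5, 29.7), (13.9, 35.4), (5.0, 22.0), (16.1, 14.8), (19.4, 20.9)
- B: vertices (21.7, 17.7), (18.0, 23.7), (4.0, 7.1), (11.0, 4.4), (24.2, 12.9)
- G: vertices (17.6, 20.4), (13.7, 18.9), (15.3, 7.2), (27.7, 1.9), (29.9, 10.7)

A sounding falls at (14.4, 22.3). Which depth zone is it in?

S

Cast a ray rightward from (14.4, 22.3). For each polygon, the edges (by vertex number in listed order) whose endpoints lie on opposite sides of y = 22.3, where each meets that height, and whether that is right or left of the point:
Z: no edge straddles that height → 0 crossings.
M: no edge straddles that height → 0 crossings.
S: 3–4 at x≈5.20 (left), 6–1 at x≈19.61 (right) → 1 crossing.
B: 1–2 at x≈18.86 (right), 2–3 at x≈16.82 (right) → 2 crossings.
G: no edge straddles that height → 0 crossings.
Only S has an odd count, so the point is inside S.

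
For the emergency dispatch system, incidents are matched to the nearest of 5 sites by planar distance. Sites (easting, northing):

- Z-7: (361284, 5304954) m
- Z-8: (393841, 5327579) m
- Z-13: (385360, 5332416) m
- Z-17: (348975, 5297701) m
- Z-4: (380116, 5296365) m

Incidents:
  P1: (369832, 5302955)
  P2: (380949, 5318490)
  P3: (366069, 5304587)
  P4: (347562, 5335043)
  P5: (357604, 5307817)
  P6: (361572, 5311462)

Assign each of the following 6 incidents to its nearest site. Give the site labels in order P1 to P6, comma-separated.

Z-7, Z-13, Z-7, Z-7, Z-7, Z-7

P1 → Z-7 (d²=77064305.00)
P2 → Z-13 (d²=213390397.00)
P3 → Z-7 (d²=23030914.00)
P4 → Z-7 (d²=1093641205.00)
P5 → Z-7 (d²=21739169.00)
P6 → Z-7 (d²=42437008.00)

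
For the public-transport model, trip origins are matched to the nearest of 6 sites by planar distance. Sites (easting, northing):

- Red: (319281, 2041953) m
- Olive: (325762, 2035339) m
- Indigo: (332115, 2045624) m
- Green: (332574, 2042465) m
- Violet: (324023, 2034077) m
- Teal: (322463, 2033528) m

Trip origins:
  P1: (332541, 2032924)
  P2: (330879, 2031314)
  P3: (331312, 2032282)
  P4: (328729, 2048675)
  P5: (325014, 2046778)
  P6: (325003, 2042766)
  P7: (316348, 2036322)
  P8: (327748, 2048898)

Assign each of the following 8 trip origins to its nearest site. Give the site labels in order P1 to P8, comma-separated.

P1 → Olive (d²=51787066.00)
P2 → Olive (d²=42384314.00)
P3 → Olive (d²=40147749.00)
P4 → Indigo (d²=20773597.00)
P5 → Indigo (d²=51755917.00)
P6 → Red (d²=33402253.00)
P7 → Red (d²=40310650.00)
P8 → Indigo (d²=29789765.00)

Olive, Olive, Olive, Indigo, Indigo, Red, Red, Indigo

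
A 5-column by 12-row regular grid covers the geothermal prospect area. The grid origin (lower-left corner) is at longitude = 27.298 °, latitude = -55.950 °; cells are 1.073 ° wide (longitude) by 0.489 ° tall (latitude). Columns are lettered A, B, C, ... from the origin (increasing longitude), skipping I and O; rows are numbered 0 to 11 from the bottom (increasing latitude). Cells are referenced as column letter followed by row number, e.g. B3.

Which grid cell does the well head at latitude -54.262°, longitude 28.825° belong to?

B3

Column index: ⌊(28.825 − 27.298) / 1.073⌋ = ⌊1.423⌋ = 1 → column B
Row offset from origin: ⌊(-54.262 − -55.950) / 0.489⌋ = ⌊3.452⌋ = 3 → row 3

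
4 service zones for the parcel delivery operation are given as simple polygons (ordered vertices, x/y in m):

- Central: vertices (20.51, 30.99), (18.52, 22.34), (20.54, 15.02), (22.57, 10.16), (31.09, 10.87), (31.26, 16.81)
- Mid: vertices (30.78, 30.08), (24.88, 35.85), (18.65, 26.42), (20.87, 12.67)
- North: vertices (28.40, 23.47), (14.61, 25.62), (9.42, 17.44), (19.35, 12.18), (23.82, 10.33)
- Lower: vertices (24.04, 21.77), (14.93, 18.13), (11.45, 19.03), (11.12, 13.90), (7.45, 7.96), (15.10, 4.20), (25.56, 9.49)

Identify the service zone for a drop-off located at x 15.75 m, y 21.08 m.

North

Cast a ray rightward from (15.75, 21.08). For each polygon, the edges (by vertex number in listed order) whose endpoints lie on opposite sides of y = 21.08, where each meets that height, and whether that is right or left of the point:
Central: 2–3 at x≈18.868 (right), 6–1 at x≈28.023 (right) → 2 crossings.
Mid: 3–4 at x≈19.512 (right), 4–1 at x≈25.657 (right) → 2 crossings.
North: 2–3 at x≈11.729 (left), 5–1 at x≈27.567 (right) → 1 crossing.
Lower: 1–2 at x≈22.313 (right), 7–1 at x≈24.125 (right) → 2 crossings.
Only North has an odd count, so the point is inside North.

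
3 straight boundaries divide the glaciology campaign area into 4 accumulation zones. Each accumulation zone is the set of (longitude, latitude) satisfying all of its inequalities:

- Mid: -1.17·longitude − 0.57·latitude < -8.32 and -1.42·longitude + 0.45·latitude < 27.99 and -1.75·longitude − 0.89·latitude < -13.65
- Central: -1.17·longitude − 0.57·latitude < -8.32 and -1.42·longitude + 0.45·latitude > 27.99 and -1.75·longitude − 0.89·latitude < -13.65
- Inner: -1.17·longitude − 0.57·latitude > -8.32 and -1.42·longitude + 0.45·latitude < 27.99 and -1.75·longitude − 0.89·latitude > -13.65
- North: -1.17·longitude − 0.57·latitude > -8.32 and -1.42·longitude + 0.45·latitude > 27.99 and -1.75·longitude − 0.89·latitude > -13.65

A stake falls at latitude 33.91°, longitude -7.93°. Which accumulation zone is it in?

Mid

-1.17·-7.93 − 0.57·33.91 = -10.051, which is < -8.32
-1.42·-7.93 + 0.45·33.91 = 26.520, which is < 27.99
-1.75·-7.93 − 0.89·33.91 = -16.302, which is < -13.65
This sign pattern matches Mid.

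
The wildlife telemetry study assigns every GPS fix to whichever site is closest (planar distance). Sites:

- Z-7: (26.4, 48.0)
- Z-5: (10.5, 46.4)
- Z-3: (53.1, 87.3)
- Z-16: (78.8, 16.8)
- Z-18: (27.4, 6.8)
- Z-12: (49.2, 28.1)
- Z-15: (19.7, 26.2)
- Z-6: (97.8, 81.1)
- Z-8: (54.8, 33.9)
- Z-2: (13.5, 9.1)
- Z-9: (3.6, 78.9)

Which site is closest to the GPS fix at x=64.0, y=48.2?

Squared distances to each site:
Z-7: 1413.800; Z-5: 2865.490; Z-3: 1647.620; Z-16: 1205.000; Z-18: 3053.520; Z-12: 623.050; Z-15: 2446.490; Z-6: 2224.850; Z-8: 289.130; Z-2: 4079.060; Z-9: 4590.650.
Minimum at Z-8.

Z-8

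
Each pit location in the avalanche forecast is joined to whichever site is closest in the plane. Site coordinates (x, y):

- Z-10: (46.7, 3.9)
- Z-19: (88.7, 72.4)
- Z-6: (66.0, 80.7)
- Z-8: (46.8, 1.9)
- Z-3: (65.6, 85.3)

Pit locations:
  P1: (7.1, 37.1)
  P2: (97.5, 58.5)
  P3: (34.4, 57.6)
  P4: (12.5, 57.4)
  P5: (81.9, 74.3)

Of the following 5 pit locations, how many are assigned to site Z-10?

P1 → Z-10
P2 → Z-19
P3 → Z-6
P4 → Z-6
P5 → Z-19
1 of the 5 goes to Z-10.

1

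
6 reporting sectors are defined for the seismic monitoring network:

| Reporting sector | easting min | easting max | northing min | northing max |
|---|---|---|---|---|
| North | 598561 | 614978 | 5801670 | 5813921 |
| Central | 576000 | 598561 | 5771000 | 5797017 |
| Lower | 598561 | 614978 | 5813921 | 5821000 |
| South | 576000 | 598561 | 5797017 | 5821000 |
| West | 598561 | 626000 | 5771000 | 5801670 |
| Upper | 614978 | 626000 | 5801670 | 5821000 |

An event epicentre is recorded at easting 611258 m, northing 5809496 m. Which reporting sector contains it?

North

The point has easting = 611258 and northing = 5809496.
Only North satisfies 598561 ≤ easting ≤ 614978 and 5801670 ≤ northing ≤ 5813921.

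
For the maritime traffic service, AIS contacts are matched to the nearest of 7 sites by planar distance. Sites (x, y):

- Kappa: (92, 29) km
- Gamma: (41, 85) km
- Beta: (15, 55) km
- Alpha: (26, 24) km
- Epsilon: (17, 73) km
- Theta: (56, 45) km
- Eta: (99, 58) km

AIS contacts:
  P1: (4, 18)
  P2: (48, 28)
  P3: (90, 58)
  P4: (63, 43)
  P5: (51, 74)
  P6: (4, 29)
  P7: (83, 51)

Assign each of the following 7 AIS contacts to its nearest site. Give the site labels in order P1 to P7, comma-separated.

Alpha, Theta, Eta, Theta, Gamma, Alpha, Eta

P1 → Alpha (d²=520.00)
P2 → Theta (d²=353.00)
P3 → Eta (d²=81.00)
P4 → Theta (d²=53.00)
P5 → Gamma (d²=221.00)
P6 → Alpha (d²=509.00)
P7 → Eta (d²=305.00)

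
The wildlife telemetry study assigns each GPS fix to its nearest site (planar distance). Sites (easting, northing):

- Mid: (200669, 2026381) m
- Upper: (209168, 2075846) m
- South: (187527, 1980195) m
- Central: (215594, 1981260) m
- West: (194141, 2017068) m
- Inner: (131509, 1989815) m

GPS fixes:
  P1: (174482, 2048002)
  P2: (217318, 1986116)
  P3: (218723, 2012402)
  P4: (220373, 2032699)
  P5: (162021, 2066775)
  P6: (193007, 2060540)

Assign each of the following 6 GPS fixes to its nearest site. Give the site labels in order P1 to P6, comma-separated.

Mid, Central, Mid, Mid, Upper, Upper

P1 → Mid (d²=1153226610.00)
P2 → Central (d²=26552912.00)
P3 → Mid (d²=521359357.00)
P4 → Mid (d²=428164740.00)
P5 → Upper (d²=2305122650.00)
P6 → Upper (d²=495451557.00)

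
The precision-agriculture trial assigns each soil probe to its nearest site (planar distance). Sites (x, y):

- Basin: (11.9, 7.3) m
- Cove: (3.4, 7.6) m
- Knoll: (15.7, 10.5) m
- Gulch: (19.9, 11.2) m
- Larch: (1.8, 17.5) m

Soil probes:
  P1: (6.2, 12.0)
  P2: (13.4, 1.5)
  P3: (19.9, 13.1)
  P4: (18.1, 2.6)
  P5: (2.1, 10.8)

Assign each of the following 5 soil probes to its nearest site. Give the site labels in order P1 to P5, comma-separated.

P1 → Cove (d²=27.20)
P2 → Basin (d²=35.89)
P3 → Gulch (d²=3.61)
P4 → Basin (d²=60.53)
P5 → Cove (d²=11.93)

Cove, Basin, Gulch, Basin, Cove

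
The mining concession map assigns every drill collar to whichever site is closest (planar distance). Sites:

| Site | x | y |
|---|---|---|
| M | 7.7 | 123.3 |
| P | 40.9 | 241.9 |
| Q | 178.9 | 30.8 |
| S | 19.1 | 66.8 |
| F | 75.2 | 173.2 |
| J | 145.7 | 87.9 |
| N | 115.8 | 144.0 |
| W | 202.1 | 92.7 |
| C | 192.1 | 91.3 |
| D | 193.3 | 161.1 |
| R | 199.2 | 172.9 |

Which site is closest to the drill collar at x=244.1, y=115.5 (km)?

Squared distances to each site:
M: 55945.800; P: 57267.200; Q: 11425.130; S: 52996.690; F: 31856.500; J: 10444.320; N: 17273.140; W: 2283.840; C: 3289.640; D: 4660.000; R: 5310.770.
Minimum at W.

W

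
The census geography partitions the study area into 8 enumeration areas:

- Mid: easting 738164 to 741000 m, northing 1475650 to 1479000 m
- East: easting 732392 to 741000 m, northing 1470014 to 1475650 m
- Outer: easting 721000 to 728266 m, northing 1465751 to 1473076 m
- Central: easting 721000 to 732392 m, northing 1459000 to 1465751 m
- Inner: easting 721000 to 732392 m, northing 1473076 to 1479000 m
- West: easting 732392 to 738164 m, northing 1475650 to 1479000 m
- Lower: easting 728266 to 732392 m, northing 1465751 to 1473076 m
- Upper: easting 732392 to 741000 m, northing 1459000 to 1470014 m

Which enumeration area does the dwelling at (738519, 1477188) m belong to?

The point has easting = 738519 and northing = 1477188.
Only Mid satisfies 738164 ≤ easting ≤ 741000 and 1475650 ≤ northing ≤ 1479000.

Mid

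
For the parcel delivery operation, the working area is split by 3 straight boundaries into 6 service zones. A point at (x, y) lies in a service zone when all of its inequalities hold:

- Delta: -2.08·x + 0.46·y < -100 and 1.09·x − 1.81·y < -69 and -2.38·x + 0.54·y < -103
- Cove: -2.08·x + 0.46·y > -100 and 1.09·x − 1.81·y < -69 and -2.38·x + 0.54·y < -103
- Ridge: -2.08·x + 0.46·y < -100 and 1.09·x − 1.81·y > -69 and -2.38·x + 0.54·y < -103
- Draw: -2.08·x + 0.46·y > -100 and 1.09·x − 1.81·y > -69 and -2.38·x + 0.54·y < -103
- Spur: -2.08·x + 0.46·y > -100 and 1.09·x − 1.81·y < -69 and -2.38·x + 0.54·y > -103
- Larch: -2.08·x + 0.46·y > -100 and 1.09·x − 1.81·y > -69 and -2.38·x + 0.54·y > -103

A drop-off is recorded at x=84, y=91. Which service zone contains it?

-2.08·84 + 0.46·91 = -132.860, which is < -100
1.09·84 − 1.81·91 = -73.150, which is < -69
-2.38·84 + 0.54·91 = -150.780, which is < -103
This sign pattern matches Delta.

Delta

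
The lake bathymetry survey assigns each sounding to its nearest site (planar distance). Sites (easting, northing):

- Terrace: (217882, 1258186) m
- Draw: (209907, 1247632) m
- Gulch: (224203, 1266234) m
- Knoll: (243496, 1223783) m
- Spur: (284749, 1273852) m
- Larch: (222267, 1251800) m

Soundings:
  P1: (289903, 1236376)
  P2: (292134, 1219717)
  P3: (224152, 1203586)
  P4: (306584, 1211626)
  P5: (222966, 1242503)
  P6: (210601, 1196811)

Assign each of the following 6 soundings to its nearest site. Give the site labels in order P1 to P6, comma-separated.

Spur, Knoll, Knoll, Knoll, Larch, Knoll

P1 → Spur (d²=1431014292.00)
P2 → Knoll (d²=2382187400.00)
P3 → Knoll (d²=782109145.00)
P4 → Knoll (d²=4127888393.00)
P5 → Larch (d²=86922810.00)
P6 → Knoll (d²=1809569809.00)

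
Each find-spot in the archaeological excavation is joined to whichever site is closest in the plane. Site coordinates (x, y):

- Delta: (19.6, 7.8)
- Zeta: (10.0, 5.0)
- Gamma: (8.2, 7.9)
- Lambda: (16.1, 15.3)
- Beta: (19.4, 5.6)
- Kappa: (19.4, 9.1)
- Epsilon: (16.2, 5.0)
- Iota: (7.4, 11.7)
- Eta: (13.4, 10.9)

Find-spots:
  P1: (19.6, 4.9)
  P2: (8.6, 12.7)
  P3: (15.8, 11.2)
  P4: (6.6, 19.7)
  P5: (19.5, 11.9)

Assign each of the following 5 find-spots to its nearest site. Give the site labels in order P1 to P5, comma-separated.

Beta, Iota, Eta, Iota, Kappa

P1 → Beta (d²=0.53)
P2 → Iota (d²=2.44)
P3 → Eta (d²=5.85)
P4 → Iota (d²=64.64)
P5 → Kappa (d²=7.85)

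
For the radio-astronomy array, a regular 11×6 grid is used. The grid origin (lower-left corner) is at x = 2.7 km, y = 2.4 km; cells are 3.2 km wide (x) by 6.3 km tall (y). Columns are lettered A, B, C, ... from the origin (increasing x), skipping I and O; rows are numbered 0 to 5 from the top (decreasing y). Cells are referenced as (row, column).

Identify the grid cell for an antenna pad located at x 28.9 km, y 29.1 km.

Column index: ⌊(28.9 − 2.7) / 3.2⌋ = ⌊8.188⌋ = 8 → column J
Row offset from origin: ⌊(29.1 − 2.4) / 6.3⌋ = ⌊4.238⌋ = 4 → row 1 (counted from top)

(1, J)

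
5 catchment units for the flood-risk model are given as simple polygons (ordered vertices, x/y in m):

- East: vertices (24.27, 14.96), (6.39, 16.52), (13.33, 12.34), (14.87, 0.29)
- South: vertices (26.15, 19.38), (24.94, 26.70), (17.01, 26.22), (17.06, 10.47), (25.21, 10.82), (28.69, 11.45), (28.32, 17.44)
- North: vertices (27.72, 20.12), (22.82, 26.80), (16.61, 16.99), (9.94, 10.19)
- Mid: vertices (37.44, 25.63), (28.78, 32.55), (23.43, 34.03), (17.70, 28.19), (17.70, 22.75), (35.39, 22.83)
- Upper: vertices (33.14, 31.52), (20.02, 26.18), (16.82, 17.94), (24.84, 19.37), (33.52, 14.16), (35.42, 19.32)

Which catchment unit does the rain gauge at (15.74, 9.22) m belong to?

Cast a ray rightward from (15.74, 9.22). For each polygon, the edges (by vertex number in listed order) whose endpoints lie on opposite sides of y = 9.22, where each meets that height, and whether that is right or left of the point:
East: 3–4 at x≈13.729 (left), 4–1 at x≈20.592 (right) → 1 crossing.
South: no edge straddles that height → 0 crossings.
North: no edge straddles that height → 0 crossings.
Mid: no edge straddles that height → 0 crossings.
Upper: no edge straddles that height → 0 crossings.
Only East has an odd count, so the point is inside East.

East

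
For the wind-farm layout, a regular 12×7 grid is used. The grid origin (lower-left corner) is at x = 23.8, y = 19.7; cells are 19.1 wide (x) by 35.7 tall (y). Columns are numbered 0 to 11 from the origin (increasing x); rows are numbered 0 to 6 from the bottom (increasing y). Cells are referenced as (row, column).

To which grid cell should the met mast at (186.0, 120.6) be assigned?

Column index: ⌊(186.0 − 23.8) / 19.1⌋ = ⌊8.492⌋ = 8
Row offset from origin: ⌊(120.6 − 19.7) / 35.7⌋ = ⌊2.826⌋ = 2 → row 2

(2, 8)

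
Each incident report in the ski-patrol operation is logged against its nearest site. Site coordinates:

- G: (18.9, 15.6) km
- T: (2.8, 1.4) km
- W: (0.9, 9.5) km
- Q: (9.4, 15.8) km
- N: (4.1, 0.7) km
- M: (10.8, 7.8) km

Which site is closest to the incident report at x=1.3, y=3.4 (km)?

T

Squared distances to each site:
G: 458.600; T: 6.250; W: 37.370; Q: 219.370; N: 15.130; M: 109.610.
Minimum at T.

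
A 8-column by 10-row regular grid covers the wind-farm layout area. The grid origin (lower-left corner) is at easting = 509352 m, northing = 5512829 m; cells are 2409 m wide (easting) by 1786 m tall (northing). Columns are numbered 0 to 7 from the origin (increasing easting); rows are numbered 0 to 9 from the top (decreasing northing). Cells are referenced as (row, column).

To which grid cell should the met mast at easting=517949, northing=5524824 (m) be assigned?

(3, 3)

Column index: ⌊(517949 − 509352) / 2409⌋ = ⌊3.569⌋ = 3
Row offset from origin: ⌊(5524824 − 5512829) / 1786⌋ = ⌊6.716⌋ = 6 → row 3 (counted from top)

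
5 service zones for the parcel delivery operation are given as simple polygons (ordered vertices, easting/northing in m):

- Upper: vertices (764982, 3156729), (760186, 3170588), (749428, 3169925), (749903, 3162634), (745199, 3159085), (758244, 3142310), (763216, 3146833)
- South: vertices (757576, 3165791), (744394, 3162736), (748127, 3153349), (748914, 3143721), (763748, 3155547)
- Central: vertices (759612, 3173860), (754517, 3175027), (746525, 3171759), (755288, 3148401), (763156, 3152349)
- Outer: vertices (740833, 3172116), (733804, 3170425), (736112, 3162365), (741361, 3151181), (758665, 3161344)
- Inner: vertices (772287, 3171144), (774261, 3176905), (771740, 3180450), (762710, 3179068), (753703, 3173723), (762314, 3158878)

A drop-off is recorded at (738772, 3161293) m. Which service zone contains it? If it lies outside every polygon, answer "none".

Outer

Cast a ray rightward from (738772, 3161293). For each polygon, the edges (by vertex number in listed order) whose endpoints lie on opposite sides of northing = 3161293, where each meets that height, and whether that is right or left of the point:
Upper: 1–2 at easting≈763402.6 (right), 4–5 at easting≈748125.6 (right) → 2 crossings.
South: 2–3 at easting≈744967.8 (right), 5–1 at easting≈760286.0 (right) → 2 crossings.
Central: 3–4 at easting≈750451.4 (right), 5–1 at easting≈761682.4 (right) → 2 crossings.
Outer: 3–4 at easting≈736615.1 (left), 4–5 at easting≈758578.2 (right) → 1 crossing.
Inner: 5–6 at easting≈760913.2 (right), 6–1 at easting≈764277.5 (right) → 2 crossings.
Only Outer has an odd count, so the point is inside Outer.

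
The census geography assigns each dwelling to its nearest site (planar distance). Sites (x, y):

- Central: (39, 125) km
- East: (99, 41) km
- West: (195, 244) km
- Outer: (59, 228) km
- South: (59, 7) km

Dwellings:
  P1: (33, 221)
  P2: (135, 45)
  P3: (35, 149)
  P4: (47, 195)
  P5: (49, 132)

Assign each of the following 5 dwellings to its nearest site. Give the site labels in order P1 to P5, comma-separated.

P1 → Outer (d²=725.00)
P2 → East (d²=1312.00)
P3 → Central (d²=592.00)
P4 → Outer (d²=1233.00)
P5 → Central (d²=149.00)

Outer, East, Central, Outer, Central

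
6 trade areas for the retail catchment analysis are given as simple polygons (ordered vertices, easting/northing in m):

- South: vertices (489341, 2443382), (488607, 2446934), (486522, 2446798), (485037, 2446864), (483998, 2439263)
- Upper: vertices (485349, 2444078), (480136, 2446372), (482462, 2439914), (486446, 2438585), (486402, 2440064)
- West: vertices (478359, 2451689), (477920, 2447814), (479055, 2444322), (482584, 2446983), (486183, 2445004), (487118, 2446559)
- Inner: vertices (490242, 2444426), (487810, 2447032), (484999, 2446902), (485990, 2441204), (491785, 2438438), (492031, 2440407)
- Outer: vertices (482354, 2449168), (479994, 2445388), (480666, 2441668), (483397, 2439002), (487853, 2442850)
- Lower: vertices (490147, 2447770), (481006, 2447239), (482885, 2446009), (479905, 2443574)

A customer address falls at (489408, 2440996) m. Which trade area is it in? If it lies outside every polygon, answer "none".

Cast a ray rightward from (489408, 2440996). For each polygon, the edges (by vertex number in listed order) whose endpoints lie on opposite sides of northing = 2440996, where each meets that height, and whether that is right or left of the point:
South: 4–5 at easting≈484234.9 (left), 5–1 at easting≈486246.0 (left) → 0 crossings.
Upper: 2–3 at easting≈482072.3 (left), 5–1 at easting≈486157.5 (left) → 0 crossings.
West: no edge straddles that height → 0 crossings.
Inner: 4–5 at easting≈486425.8 (left), 6–1 at easting≈491768.8 (right) → 1 crossing.
Outer: 3–4 at easting≈481354.4 (left), 4–5 at easting≈485706.1 (left) → 0 crossings.
Lower: no edge straddles that height → 0 crossings.
Only Inner has an odd count, so the point is inside Inner.

Inner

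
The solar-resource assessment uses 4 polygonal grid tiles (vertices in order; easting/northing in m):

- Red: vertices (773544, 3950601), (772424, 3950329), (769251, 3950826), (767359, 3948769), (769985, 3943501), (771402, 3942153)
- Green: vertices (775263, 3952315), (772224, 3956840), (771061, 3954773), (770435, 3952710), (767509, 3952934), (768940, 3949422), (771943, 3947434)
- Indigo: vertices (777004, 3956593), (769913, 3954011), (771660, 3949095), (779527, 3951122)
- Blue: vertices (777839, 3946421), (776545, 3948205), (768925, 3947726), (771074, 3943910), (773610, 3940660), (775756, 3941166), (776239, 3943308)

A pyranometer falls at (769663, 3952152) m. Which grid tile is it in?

Cast a ray rightward from (769663, 3952152). For each polygon, the edges (by vertex number in listed order) whose endpoints lie on opposite sides of northing = 3952152, where each meets that height, and whether that is right or left of the point:
Red: no edge straddles that height → 0 crossings.
Green: 5–6 at easting≈767827.6 (left), 7–1 at easting≈775152.1 (right) → 1 crossing.
Indigo: 2–3 at easting≈770573.6 (right), 4–1 at easting≈779052.0 (right) → 2 crossings.
Blue: no edge straddles that height → 0 crossings.
Only Green has an odd count, so the point is inside Green.

Green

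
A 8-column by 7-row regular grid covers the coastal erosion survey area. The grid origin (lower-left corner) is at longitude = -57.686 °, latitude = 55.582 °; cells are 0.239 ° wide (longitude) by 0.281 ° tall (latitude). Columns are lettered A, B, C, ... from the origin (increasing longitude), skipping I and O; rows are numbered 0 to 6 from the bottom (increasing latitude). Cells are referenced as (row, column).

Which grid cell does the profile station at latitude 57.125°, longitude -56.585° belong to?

(5, E)

Column index: ⌊(-56.585 − -57.686) / 0.239⌋ = ⌊4.607⌋ = 4 → column E
Row offset from origin: ⌊(57.125 − 55.582) / 0.281⌋ = ⌊5.491⌋ = 5 → row 5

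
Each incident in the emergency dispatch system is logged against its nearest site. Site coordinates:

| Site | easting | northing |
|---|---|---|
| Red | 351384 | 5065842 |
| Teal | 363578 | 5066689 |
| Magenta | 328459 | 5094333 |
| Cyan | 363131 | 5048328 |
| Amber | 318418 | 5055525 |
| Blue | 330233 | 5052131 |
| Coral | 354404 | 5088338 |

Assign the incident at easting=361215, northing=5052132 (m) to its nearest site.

Squared distances to each site:
Red: 284612661.000; Teal: 217490018.000; Magenta: 2853879937.000; Cyan: 18141472.000; Amber: 1843095658.000; Blue: 959884325.000; Coral: 1357264157.000.
Minimum at Cyan.

Cyan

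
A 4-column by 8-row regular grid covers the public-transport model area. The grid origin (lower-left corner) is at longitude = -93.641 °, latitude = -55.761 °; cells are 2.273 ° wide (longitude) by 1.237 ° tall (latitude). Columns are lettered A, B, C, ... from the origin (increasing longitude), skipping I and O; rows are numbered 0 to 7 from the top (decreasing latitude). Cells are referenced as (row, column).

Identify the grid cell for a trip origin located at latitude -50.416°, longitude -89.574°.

(3, B)

Column index: ⌊(-89.574 − -93.641) / 2.273⌋ = ⌊1.789⌋ = 1 → column B
Row offset from origin: ⌊(-50.416 − -55.761) / 1.237⌋ = ⌊4.321⌋ = 4 → row 3 (counted from top)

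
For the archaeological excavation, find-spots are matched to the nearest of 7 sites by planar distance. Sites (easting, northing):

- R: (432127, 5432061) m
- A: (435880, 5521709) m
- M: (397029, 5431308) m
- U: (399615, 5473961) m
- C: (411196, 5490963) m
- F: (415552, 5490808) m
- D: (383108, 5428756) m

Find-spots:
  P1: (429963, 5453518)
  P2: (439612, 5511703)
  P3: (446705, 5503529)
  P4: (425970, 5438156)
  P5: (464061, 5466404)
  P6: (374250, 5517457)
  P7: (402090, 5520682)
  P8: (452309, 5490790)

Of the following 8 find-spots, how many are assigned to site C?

P1 → R
P2 → A
P3 → A
P4 → R
P5 → R
P6 → C
P7 → C
P8 → A
2 of the 8 go to C.

2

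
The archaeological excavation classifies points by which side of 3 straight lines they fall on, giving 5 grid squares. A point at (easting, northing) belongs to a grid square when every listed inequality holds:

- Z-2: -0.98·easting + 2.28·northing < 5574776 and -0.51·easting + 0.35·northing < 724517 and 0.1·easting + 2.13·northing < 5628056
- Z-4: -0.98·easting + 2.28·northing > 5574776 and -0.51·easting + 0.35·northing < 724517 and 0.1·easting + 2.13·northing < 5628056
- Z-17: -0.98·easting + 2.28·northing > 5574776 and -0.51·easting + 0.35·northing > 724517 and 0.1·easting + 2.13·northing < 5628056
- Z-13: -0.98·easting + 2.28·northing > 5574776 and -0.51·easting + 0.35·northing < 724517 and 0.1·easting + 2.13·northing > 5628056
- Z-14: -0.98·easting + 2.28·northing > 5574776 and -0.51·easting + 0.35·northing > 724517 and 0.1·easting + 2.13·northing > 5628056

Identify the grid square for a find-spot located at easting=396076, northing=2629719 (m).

Z-13

-0.98·396076 + 2.28·2629719 = 5607604.840, which is > 5574776
-0.51·396076 + 0.35·2629719 = 718402.890, which is < 724517
0.1·396076 + 2.13·2629719 = 5640909.070, which is > 5628056
This sign pattern matches Z-13.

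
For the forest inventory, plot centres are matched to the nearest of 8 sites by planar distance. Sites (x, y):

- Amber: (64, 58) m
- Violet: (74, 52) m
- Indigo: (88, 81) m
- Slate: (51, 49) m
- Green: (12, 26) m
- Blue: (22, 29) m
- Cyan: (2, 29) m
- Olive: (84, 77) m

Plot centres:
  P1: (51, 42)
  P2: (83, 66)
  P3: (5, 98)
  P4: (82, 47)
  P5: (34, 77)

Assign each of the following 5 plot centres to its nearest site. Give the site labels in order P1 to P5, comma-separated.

Slate, Olive, Slate, Violet, Slate

P1 → Slate (d²=49.00)
P2 → Olive (d²=122.00)
P3 → Slate (d²=4517.00)
P4 → Violet (d²=89.00)
P5 → Slate (d²=1073.00)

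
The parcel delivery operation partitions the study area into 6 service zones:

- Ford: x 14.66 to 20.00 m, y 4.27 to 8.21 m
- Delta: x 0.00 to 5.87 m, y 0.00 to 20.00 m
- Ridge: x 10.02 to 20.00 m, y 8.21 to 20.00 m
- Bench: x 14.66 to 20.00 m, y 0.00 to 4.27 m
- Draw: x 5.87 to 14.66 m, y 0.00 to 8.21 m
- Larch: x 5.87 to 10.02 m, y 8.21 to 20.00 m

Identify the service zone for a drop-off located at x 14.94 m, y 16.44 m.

Ridge

The point has x = 14.94 and y = 16.44.
Only Ridge satisfies 10.02 ≤ x ≤ 20.00 and 8.21 ≤ y ≤ 20.00.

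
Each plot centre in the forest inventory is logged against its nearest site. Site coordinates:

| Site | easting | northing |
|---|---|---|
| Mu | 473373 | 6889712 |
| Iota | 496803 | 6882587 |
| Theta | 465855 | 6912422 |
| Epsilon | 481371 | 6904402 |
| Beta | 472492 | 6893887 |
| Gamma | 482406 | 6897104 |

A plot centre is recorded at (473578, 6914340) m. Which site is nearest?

Squared distances to each site:
Mu: 606580409.000; Iota: 1547653634.000; Theta: 63323453.000; Epsilon: 159494693.000; Beta: 419504605.000; Gamma: 375013280.000.
Minimum at Theta.

Theta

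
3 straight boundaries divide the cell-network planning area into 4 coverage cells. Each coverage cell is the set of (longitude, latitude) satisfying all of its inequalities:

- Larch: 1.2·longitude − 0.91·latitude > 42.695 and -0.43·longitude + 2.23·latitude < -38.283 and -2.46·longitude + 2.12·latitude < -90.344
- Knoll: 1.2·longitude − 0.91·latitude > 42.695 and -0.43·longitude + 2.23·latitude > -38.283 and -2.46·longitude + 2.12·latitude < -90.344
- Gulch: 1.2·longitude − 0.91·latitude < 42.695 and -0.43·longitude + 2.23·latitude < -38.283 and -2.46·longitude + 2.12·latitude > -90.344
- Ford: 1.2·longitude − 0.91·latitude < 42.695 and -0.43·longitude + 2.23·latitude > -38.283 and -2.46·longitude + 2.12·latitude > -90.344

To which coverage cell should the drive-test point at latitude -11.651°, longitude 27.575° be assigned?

1.2·27.575 − 0.91·-11.651 = 43.692, which is > 42.695
-0.43·27.575 + 2.23·-11.651 = -37.839, which is > -38.283
-2.46·27.575 + 2.12·-11.651 = -92.535, which is < -90.344
This sign pattern matches Knoll.

Knoll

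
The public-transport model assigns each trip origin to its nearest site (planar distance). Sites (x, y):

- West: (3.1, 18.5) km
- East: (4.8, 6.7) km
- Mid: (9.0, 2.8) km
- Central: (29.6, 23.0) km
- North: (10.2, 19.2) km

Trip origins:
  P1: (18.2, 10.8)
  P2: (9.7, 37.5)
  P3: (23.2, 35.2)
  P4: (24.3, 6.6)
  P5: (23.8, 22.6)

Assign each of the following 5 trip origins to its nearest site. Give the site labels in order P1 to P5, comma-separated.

P1 → North (d²=134.56)
P2 → North (d²=335.14)
P3 → Central (d²=189.80)
P4 → Mid (d²=248.53)
P5 → Central (d²=33.80)

North, North, Central, Mid, Central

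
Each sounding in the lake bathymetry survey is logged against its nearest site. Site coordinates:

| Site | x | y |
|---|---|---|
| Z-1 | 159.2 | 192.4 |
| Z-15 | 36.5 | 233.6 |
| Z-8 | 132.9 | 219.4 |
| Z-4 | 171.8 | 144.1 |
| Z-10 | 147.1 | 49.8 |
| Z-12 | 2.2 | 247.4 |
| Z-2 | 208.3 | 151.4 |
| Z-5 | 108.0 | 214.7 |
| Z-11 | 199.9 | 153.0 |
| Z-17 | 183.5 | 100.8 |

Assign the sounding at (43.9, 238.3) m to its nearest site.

Z-15

Squared distances to each site:
Z-1: 15400.900; Z-15: 76.850; Z-8: 8278.210; Z-4: 25232.050; Z-10: 46182.490; Z-12: 1821.700; Z-2: 34578.970; Z-5: 4665.770; Z-11: 31612.090; Z-17: 38394.410.
Minimum at Z-15.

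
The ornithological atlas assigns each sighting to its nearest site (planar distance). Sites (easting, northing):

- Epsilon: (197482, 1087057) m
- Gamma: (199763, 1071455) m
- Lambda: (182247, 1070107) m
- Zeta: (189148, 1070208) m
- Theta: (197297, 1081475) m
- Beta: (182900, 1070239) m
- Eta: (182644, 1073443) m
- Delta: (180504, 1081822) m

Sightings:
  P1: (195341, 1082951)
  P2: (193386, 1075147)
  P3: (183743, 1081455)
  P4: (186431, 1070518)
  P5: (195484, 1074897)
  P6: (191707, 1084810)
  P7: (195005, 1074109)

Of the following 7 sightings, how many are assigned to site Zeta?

P1 → Theta
P2 → Zeta
P3 → Delta
P4 → Zeta
P5 → Gamma
P6 → Epsilon
P7 → Gamma
2 of the 7 go to Zeta.

2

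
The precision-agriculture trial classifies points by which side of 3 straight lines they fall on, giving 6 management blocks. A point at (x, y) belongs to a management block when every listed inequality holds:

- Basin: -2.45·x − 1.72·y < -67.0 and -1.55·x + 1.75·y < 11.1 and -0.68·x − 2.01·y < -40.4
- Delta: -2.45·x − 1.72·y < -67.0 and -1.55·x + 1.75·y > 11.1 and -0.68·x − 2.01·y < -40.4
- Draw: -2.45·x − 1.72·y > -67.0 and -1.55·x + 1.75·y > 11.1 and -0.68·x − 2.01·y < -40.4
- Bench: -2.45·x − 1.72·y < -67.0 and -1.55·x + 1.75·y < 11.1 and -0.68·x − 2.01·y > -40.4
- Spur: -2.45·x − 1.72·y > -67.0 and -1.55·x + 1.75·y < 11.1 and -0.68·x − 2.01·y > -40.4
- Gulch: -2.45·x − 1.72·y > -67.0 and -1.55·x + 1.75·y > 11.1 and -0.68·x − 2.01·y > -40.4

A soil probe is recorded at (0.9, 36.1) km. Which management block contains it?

-2.45·0.9 − 1.72·36.1 = -64.297, which is > -67.0
-1.55·0.9 + 1.75·36.1 = 61.780, which is > 11.1
-0.68·0.9 − 2.01·36.1 = -73.173, which is < -40.4
This sign pattern matches Draw.

Draw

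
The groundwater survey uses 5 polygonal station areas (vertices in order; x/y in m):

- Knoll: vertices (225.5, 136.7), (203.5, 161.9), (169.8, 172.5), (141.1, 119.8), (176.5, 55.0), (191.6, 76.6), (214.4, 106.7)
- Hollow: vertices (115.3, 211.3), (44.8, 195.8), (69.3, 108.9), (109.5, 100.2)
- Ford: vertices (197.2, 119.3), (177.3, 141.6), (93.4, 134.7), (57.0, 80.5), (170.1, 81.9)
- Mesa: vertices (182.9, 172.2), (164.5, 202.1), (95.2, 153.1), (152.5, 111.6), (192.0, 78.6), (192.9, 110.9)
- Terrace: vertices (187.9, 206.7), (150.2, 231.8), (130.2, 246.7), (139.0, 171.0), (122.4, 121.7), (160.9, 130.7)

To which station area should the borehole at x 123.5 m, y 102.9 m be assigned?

Ford

Cast a ray rightward from (123.5, 102.9). For each polygon, the edges (by vertex number in listed order) whose endpoints lie on opposite sides of y = 102.9, where each meets that height, and whether that is right or left of the point:
Knoll: 4–5 at x≈150.33 (right), 6–7 at x≈211.52 (right) → 2 crossings.
Hollow: 3–4 at x≈97.02 (left), 4–1 at x≈109.64 (left) → 0 crossings.
Ford: 3–4 at x≈72.04 (left), 5–1 at x≈185.32 (right) → 1 crossing.
Mesa: 4–5 at x≈162.91 (right), 5–6 at x≈192.68 (right) → 2 crossings.
Terrace: no edge straddles that height → 0 crossings.
Only Ford has an odd count, so the point is inside Ford.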